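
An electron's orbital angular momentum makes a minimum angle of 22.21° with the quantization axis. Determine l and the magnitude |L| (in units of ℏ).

l = 6, |L| = √42 ℏ ≈ 6.481ℏ

cos²θ_min = l/(l+1) = 0.8571.
l = cos²θ/sin²θ ≈ 6.
Then |L| = ℏ√(6·7) = √42 ℏ.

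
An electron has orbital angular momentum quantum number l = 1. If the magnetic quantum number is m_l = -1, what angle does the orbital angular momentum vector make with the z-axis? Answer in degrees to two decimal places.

|L|² = l(l+1)ℏ² = 2ℏ², so |L| = √2 ℏ.
L_z = m_l ℏ = −1ℏ.
cos θ = L_z/|L| = -1/√2, so θ ≈ 135.00°.

θ ≈ 135.00°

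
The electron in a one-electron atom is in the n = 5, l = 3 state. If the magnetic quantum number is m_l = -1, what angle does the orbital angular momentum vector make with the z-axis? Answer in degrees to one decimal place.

|L| = √(l(l+1)) ℏ = 2√3 ℏ.
L_z = m_l ℏ = −1ℏ.
cos θ = L_z/|L| = -1/√12, so θ ≈ 106.8°.

θ ≈ 106.8°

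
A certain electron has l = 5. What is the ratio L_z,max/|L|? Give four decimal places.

L_z,max/|L| = 0.9129

|L| = √30 ℏ ≈ 5.4772ℏ, while L_z,max = lℏ = 5ℏ.
L_z,max/|L| = 5/√30 = 0.9129.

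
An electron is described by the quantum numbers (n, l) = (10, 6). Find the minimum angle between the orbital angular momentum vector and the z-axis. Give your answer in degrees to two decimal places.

|L| = √(l(l+1)) ℏ = √42 ℏ.
The smallest angle corresponds to the largest L_z, i.e. m_l = l = 6, giving L_z = 6ℏ.
cos θ_min = 6/√42, so θ_min ≈ 22.21°.

θ_min ≈ 22.21°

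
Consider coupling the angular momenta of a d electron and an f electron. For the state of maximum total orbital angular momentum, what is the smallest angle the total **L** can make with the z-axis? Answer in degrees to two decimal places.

By the triangle rule, |l₁ − l₂| ≤ L ≤ l₁ + l₂.
L ∈ {1, 2, 3, 4, 5}.
The maximum is L = 5, with |L_tot| = ℏ√(5·6) = √30 ℏ.
The minimum angle with z is arccos(5/√30) ≈ 24.09°.

θ_min ≈ 24.09°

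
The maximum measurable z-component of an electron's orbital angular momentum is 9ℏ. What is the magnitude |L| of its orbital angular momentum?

The maximum L_z equals lℏ, giving l = 9.
|L| = ℏ√(l(l+1)) = 3√10 ℏ.

|L| = 3√10 ℏ ≈ 9.487ℏ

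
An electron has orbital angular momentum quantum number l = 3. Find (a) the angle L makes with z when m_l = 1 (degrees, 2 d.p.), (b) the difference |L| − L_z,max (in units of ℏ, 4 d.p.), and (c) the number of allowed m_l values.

θ(m_l=1) ≈ 73.22°; |L|−L_z,max ≈ 0.4641ℏ; 7 values

For m_l = 1: cos θ = 1/√12, θ ≈ 73.22°.
|L| − L_z,max = (2√3 − 3)ℏ ≈ 0.4641ℏ.
There are 2l+1 = 7 values of m_l.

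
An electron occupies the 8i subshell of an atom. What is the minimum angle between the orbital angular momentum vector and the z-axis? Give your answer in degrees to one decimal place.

θ_min ≈ 22.2°

The 8i subshell has l = 6.
|L| = √(l(l+1)) ℏ = √42 ℏ.
The smallest angle corresponds to the largest L_z, i.e. m_l = l = 6, giving L_z = 6ℏ.
cos θ_min = 6/√42, so θ_min ≈ 22.2°.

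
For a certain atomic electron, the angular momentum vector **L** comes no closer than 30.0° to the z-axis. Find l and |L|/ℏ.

cos²θ_min = l/(l+1) = 0.7500.
Thus l = 0.7500/(1 − 0.7500) ≈ 3.
Then |L| = ℏ√(3·4) = 2√3 ℏ.

l = 3, |L| = 2√3 ℏ ≈ 3.464ℏ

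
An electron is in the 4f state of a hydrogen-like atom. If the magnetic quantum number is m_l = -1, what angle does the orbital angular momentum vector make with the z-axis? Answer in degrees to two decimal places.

The 4f subshell has l = 3.
|L|² = l(l+1)ℏ² = 12ℏ², so |L| = 2√3 ℏ.
L_z = m_l ℏ = −1ℏ.
cos θ = L_z/|L| = -1/√12, so θ ≈ 106.78°.

θ ≈ 106.78°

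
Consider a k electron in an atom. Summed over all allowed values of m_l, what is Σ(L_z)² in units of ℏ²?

A k state has l = 7.
m_l ∈ {-7, -6, -5, -4, -3, -2, -1, 0, 1, 2, 3, 4, 5, 6, 7}.
Σ m_l² = l(l+1)(2l+1)/3 = 7·8·15/3 = 280.

Σ(L_z)² = 280 ℏ²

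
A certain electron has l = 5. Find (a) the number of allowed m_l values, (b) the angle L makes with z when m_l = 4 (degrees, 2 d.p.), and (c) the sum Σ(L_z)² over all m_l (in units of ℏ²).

There are 2l+1 = 11 values of m_l.
For m_l = 4: cos θ = 4/√30, θ ≈ 43.09°.
Σ m_l² = 110, so Σ(L_z)² = 110 ℏ².

11 values; θ(m_l=4) ≈ 43.09°; Σ(L_z)² = 110 ℏ²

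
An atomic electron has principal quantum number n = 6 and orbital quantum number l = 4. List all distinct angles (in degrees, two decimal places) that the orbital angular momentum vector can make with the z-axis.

|L| = ℏ√(l(l+1)) = 2√5 ℏ.
cos θ = m_l/√20 for each m_l ∈ {-4, -3, -2, -1, 0, 1, 2, 3, 4}.

θ ∈ {26.57°, 47.87°, 63.43°, 77.08°, 90.00°, 102.92°, 116.57°, 132.13°, 153.43°}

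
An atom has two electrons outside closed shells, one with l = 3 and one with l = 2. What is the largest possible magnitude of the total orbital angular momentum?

|L_tot|_max = √30 ℏ ≈ 5.477ℏ

By the triangle rule, |l₁ − l₂| ≤ L ≤ l₁ + l₂.
L ∈ {1, 2, 3, 4, 5}.
The largest magnitude corresponds to L = 5: |L_tot| = ℏ√(5·6) = √30 ℏ.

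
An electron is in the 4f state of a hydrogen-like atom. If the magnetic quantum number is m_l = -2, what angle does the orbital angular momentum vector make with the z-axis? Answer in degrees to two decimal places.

θ ≈ 125.26°

The 4f subshell has l = 3.
|L| = ℏ√(l(l+1)) = 2√3 ℏ.
L_z = m_l ℏ = −2ℏ.
cos θ = L_z/|L| = -2/√12, so θ ≈ 125.26°.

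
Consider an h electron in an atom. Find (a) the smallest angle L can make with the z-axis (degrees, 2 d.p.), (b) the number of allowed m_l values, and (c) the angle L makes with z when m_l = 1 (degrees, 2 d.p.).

θ_min ≈ 24.09°; 11 values; θ(m_l=1) ≈ 79.48°

An h state has l = 5.
cos θ_min = 5/√30, so θ_min ≈ 24.09°.
There are 2l+1 = 11 values of m_l.
For m_l = 1: cos θ = 1/√30, θ ≈ 79.48°.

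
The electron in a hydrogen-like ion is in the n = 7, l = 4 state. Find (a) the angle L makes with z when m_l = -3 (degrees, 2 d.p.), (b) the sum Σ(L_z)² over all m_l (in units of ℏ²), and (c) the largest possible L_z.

For m_l = -3: cos θ = -3/√20, θ ≈ 132.13°.
Σ m_l² = 60, so Σ(L_z)² = 60 ℏ².
L_z,max = lℏ = 4ℏ.

θ(m_l=-3) ≈ 132.13°; Σ(L_z)² = 60 ℏ²; L_z,max = 4ℏ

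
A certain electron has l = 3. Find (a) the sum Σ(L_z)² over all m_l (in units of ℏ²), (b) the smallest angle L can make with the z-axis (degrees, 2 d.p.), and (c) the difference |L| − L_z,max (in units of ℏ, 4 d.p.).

Σ(L_z)² = 28 ℏ²; θ_min ≈ 30.00°; |L|−L_z,max ≈ 0.4641ℏ

Σ m_l² = 28, so Σ(L_z)² = 28 ℏ².
cos θ_min = 3/√12, so θ_min ≈ 30.00°.
|L| − L_z,max = (2√3 − 3)ℏ ≈ 0.4641ℏ.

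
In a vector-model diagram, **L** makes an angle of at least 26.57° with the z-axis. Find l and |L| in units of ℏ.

cos²θ_min = l/(l+1) = 0.7999.
Solving: l = 4.
Then |L| = ℏ√(4·5) = 2√5 ℏ.

l = 4, |L| = 2√5 ℏ ≈ 4.472ℏ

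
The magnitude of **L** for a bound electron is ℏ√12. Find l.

l = 3

|L| = ℏ√(l(l+1)), so l(l+1) = 12.
The positive root is l = 3.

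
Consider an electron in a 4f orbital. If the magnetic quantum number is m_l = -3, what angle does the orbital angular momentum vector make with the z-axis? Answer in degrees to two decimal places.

θ ≈ 150.00°

The 4f subshell has l = 3.
|L| = ℏ√(l(l+1)) = 2√3 ℏ.
L_z = m_l ℏ = −3ℏ.
cos θ = L_z/|L| = -3/√12, so θ ≈ 150.00°.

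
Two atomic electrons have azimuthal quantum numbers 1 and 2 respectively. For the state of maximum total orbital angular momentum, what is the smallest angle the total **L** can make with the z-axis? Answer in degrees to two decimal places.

By the triangle rule, |l₁ − l₂| ≤ L ≤ l₁ + l₂.
L ∈ {1, 2, 3}.
The maximum is L = 3, with |L_tot| = ℏ√(3·4) = 2√3 ℏ.
The minimum angle with z is arccos(3/√12) ≈ 30.00°.

θ_min ≈ 30.00°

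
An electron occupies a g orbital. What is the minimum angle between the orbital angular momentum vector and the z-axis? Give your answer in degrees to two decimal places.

For a g orbital, l = 4.
|L|² = l(l+1)ℏ² = 20ℏ², so |L| = 2√5 ℏ.
The smallest angle corresponds to the largest L_z, i.e. m_l = l = 4, giving L_z = 4ℏ.
cos θ_min = 4/√20, so θ_min ≈ 26.57°.

θ_min ≈ 26.57°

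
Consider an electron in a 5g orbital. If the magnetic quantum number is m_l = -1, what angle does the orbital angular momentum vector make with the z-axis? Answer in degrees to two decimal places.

For 5g, l = 4.
|L| = √(l(l+1)) ℏ = 2√5 ℏ.
L_z = m_l ℏ = −1ℏ.
cos θ = L_z/|L| = -1/√20, so θ ≈ 102.92°.

θ ≈ 102.92°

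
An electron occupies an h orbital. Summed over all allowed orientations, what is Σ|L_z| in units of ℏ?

For an h orbital, l = 5.
m_l runs from −5 to 5, i.e. {-5, -4, -3, -2, -1, 0, 1, 2, 3, 4, 5}.
Σ|m_l| = 2·5(5+1)/2 = 30.

Σ|L_z| = 30 ℏ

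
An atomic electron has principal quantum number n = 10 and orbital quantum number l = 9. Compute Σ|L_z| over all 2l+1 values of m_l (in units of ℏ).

Σ|L_z| = 90 ℏ

m_l runs from −9 to 9, i.e. {-9, -8, -7, -6, -5, -4, -3, -2, -1, 0, 1, 2, 3, 4, 5, 6, 7, 8, 9}.
Σ|m_l| = l(l+1) = 90.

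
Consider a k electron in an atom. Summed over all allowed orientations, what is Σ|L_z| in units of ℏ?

Σ|L_z| = 56 ℏ

For a k orbital, l = 7.
m_l ∈ {-7, -6, -5, -4, -3, -2, -1, 0, 1, 2, 3, 4, 5, 6, 7}.
Σ|m_l| = 2(1+2+…+7) = 56.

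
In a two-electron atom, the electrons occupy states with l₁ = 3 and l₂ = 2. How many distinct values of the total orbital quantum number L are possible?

By the triangle rule, |l₁ − l₂| ≤ L ≤ l₁ + l₂.
So L can be 1, 2, 3, 4, 5.
That is 5 values.

5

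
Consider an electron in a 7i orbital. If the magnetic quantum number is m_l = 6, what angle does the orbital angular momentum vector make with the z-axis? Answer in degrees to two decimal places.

θ ≈ 22.21°

The 7i subshell has l = 6.
|L| = ℏ√(l(l+1)) = √42 ℏ.
L_z = m_l ℏ = 6ℏ.
cos θ = L_z/|L| = 6/√42, so θ ≈ 22.21°.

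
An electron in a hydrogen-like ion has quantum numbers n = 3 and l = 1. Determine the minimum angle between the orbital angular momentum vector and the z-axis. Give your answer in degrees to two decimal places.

θ_min ≈ 45.00°

|L|² = l(l+1)ℏ² = 2ℏ², so |L| = √2 ℏ.
The smallest angle corresponds to the largest L_z, i.e. m_l = l = 1, giving L_z = 1ℏ.
cos θ_min = 1/√2, so θ_min ≈ 45.00°.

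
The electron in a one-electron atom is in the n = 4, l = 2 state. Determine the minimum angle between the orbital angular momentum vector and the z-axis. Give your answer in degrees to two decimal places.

|L| = ℏ√(l(l+1)) = √6 ℏ.
The smallest angle corresponds to the largest L_z, i.e. m_l = l = 2, giving L_z = 2ℏ.
cos θ_min = 2/√6, so θ_min ≈ 35.26°.

θ_min ≈ 35.26°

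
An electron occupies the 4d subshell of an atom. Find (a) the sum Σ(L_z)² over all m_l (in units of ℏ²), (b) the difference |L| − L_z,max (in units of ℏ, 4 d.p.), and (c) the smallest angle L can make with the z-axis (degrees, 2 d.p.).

For 4d, l = 2.
Σ m_l² = 10, so Σ(L_z)² = 10 ℏ².
|L| − L_z,max = (√6 − 2)ℏ ≈ 0.4495ℏ.
cos θ_min = 2/√6, so θ_min ≈ 35.26°.

Σ(L_z)² = 10 ℏ²; |L|−L_z,max ≈ 0.4495ℏ; θ_min ≈ 35.26°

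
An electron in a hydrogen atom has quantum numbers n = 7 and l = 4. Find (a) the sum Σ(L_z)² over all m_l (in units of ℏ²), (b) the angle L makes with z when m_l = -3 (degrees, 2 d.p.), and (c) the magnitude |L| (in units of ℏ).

Σ m_l² = 60, so Σ(L_z)² = 60 ℏ².
For m_l = -3: cos θ = -3/√20, θ ≈ 132.13°.
|L| = ℏ√(4·5) = 2√5 ℏ ≈ 4.472ℏ.

Σ(L_z)² = 60 ℏ²; θ(m_l=-3) ≈ 132.13°; |L| = 2√5 ℏ ≈ 4.472ℏ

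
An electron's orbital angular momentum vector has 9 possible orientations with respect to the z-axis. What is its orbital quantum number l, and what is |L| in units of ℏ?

9 = 2l + 1, so l = (9−1)/2 = 4.
|L| = ℏ√(l(l+1)) = ℏ√(4·5) = 2√5 ℏ.

l = 4, |L| = 2√5 ℏ ≈ 4.472ℏ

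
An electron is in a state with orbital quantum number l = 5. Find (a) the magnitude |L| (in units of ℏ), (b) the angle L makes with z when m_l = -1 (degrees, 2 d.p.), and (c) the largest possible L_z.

|L| = √30 ℏ ≈ 5.477ℏ; θ(m_l=-1) ≈ 100.52°; L_z,max = 5ℏ

|L| = ℏ√(5·6) = √30 ℏ ≈ 5.477ℏ.
For m_l = -1: cos θ = -1/√30, θ ≈ 100.52°.
L_z,max = lℏ = 5ℏ.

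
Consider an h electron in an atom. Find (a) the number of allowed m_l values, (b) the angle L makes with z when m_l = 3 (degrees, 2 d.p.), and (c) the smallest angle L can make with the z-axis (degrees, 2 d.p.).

11 values; θ(m_l=3) ≈ 56.79°; θ_min ≈ 24.09°

An h state has l = 5.
There are 2l+1 = 11 values of m_l.
For m_l = 3: cos θ = 3/√30, θ ≈ 56.79°.
cos θ_min = 5/√30, so θ_min ≈ 24.09°.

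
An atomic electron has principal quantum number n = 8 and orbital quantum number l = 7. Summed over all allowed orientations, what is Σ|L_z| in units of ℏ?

Σ|L_z| = 56 ℏ

m_l runs from −7 to 7, i.e. {-7, -6, -5, -4, -3, -2, -1, 0, 1, 2, 3, 4, 5, 6, 7}.
Σ|m_l| = 2·7(7+1)/2 = 56.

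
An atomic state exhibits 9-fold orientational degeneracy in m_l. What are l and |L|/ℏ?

Since there are 2l+1 = 9 values of m_l, l = 4.
Then |L| = √(l(l+1)) ℏ = 2√5 ℏ.

l = 4, |L| = 2√5 ℏ ≈ 4.472ℏ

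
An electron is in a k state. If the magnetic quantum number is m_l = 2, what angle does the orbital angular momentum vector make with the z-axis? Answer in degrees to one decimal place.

A k state has l = 7.
|L|² = l(l+1)ℏ² = 56ℏ², so |L| = 2√14 ℏ.
L_z = m_l ℏ = 2ℏ.
cos θ = L_z/|L| = 2/√56, so θ ≈ 74.5°.

θ ≈ 74.5°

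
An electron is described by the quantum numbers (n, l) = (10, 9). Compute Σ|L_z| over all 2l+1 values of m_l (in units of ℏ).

The allowed m_l values are -9, -8, -7, -6, -5, -4, -3, -2, -1, 0, 1, 2, 3, 4, 5, 6, 7, 8, 9.
Σ|m_l| = 2·9(9+1)/2 = 90.

Σ|L_z| = 90 ℏ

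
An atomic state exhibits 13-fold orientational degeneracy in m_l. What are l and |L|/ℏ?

l = 6, |L| = √42 ℏ ≈ 6.481ℏ

2l + 1 = 13 ⇒ l = 6.
Then |L| = √(l(l+1)) ℏ = √42 ℏ.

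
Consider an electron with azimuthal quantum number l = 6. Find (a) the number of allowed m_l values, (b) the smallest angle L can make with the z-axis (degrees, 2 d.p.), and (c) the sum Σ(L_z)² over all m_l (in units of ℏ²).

13 values; θ_min ≈ 22.21°; Σ(L_z)² = 182 ℏ²

There are 2l+1 = 13 values of m_l.
cos θ_min = 6/√42, so θ_min ≈ 22.21°.
Σ m_l² = 182, so Σ(L_z)² = 182 ℏ².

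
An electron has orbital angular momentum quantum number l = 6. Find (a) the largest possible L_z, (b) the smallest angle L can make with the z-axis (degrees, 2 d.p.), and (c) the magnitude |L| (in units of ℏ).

L_z,max = lℏ = 6ℏ.
cos θ_min = 6/√42, so θ_min ≈ 22.21°.
|L| = ℏ√(6·7) = √42 ℏ ≈ 6.481ℏ.

L_z,max = 6ℏ; θ_min ≈ 22.21°; |L| = √42 ℏ ≈ 6.481ℏ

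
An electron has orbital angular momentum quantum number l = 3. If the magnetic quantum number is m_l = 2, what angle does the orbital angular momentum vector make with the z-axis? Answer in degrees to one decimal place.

|L| = ℏ√(l(l+1)) = 2√3 ℏ.
L_z = m_l ℏ = 2ℏ.
cos θ = L_z/|L| = 2/√12, so θ ≈ 54.7°.

θ ≈ 54.7°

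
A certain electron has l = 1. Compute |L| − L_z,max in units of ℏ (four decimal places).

|L| − L_z,max ≈ 0.4142ℏ

|L| = √2 ℏ ≈ 1.4142ℏ, while L_z,max = lℏ = 1ℏ.
The difference is (√2 − 1)ℏ ≈ 0.4142ℏ.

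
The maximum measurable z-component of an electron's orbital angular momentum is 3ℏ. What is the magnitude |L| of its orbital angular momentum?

|L| = 2√3 ℏ ≈ 3.464ℏ

The maximum L_z equals lℏ, giving l = 3.
|L| = ℏ√(l(l+1)) = 2√3 ℏ.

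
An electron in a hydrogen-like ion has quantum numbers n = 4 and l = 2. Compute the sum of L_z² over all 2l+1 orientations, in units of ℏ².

The allowed m_l values are -2, -1, 0, 1, 2.
Summing m² from −2 to 2: Σ m_l² = 10.

Σ(L_z)² = 10 ℏ²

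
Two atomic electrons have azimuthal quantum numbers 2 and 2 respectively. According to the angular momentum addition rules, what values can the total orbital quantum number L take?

L = 0, 1, 2, 3, 4

L runs from |2 − 2| = 0 to 2 + 2 = 4.
Allowed values: L = 0, 1, 2, 3, 4.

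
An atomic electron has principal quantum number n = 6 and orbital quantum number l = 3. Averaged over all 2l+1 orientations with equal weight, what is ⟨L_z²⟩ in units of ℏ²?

⟨L_z²⟩ = 4 ℏ²

m_l runs from −3 to 3, i.e. {-3, -2, -1, 0, 1, 2, 3}.
⟨L_z²⟩ = ℏ²·l(l+1)/3 = 4ℏ².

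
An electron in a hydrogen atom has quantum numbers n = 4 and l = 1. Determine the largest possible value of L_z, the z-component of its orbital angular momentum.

L_z,max = 1ℏ

L_z = m_l ℏ with m_l ∈ {−1, …, 1}; the maximum is m_l = 1.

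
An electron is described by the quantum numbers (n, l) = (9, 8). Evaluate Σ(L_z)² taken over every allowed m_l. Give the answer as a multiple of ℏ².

Σ(L_z)² = 408 ℏ²

m_l runs from −8 to 8, i.e. {-8, -7, -6, -5, -4, -3, -2, -1, 0, 1, 2, 3, 4, 5, 6, 7, 8}.
Σ m_l² = 2·(1 + 4 + 9 + 16 + 25 + 36 + 49 + 64) = 408.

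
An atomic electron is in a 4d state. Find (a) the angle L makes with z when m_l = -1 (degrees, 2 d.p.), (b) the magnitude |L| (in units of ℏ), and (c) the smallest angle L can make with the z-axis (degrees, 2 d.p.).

θ(m_l=-1) ≈ 114.09°; |L| = √6 ℏ ≈ 2.449ℏ; θ_min ≈ 35.26°

The 4d subshell has l = 2.
For m_l = -1: cos θ = -1/√6, θ ≈ 114.09°.
|L| = ℏ√(2·3) = √6 ℏ ≈ 2.449ℏ.
cos θ_min = 2/√6, so θ_min ≈ 35.26°.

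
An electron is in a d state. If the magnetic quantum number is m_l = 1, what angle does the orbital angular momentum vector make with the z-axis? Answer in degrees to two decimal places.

A d state has l = 2.
|L| = ℏ√(l(l+1)) = √6 ℏ.
L_z = m_l ℏ = 1ℏ.
cos θ = L_z/|L| = 1/√6, so θ ≈ 65.91°.

θ ≈ 65.91°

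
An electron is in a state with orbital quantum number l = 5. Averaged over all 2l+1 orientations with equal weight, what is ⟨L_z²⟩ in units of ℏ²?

⟨L_z²⟩ = 10 ℏ²

The allowed m_l values are -5, -4, -3, -2, -1, 0, 1, 2, 3, 4, 5.
⟨L_z²⟩ = ℏ²·(Σ m_l²)/(2l+1) = ℏ²·110/11 = 10ℏ².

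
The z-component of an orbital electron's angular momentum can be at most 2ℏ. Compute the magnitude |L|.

L_z,max = lℏ, so l = 2.
|L| = ℏ√(l(l+1)) = √6 ℏ.

|L| = √6 ℏ ≈ 2.449ℏ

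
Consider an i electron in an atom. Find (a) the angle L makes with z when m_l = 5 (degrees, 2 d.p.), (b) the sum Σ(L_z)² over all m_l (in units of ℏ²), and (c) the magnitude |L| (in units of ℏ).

θ(m_l=5) ≈ 39.51°; Σ(L_z)² = 182 ℏ²; |L| = √42 ℏ ≈ 6.481ℏ

For an i orbital, l = 6.
For m_l = 5: cos θ = 5/√42, θ ≈ 39.51°.
Σ m_l² = 182, so Σ(L_z)² = 182 ℏ².
|L| = ℏ√(6·7) = √42 ℏ ≈ 6.481ℏ.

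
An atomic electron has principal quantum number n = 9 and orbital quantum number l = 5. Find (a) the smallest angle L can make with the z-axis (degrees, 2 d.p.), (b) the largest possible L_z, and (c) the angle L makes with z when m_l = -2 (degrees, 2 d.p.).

cos θ_min = 5/√30, so θ_min ≈ 24.09°.
L_z,max = lℏ = 5ℏ.
For m_l = -2: cos θ = -2/√30, θ ≈ 111.42°.

θ_min ≈ 24.09°; L_z,max = 5ℏ; θ(m_l=-2) ≈ 111.42°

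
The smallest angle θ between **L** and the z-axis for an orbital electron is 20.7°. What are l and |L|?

l = 7, |L| = 2√14 ℏ ≈ 7.483ℏ

cos θ_min = l/√(l(l+1)) = √(l/(l+1)), so l/(l+1) = cos²(20.7°) = 0.8751.
l = cos²θ/sin²θ ≈ 7.
Then |L| = ℏ√(7·8) = 2√14 ℏ.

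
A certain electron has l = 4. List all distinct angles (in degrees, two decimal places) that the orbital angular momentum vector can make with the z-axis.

|L| = ℏ√(l(l+1)) = 2√5 ℏ.
cos θ = m_l/√20 for each m_l ∈ {-4, -3, -2, -1, 0, 1, 2, 3, 4}.

θ ∈ {26.57°, 47.87°, 63.43°, 77.08°, 90.00°, 102.92°, 116.57°, 132.13°, 153.43°}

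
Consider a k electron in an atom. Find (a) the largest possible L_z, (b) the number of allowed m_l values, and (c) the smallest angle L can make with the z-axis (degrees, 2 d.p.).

For a k orbital, l = 7.
L_z,max = lℏ = 7ℏ.
There are 2l+1 = 15 values of m_l.
cos θ_min = 7/√56, so θ_min ≈ 20.70°.

L_z,max = 7ℏ; 15 values; θ_min ≈ 20.70°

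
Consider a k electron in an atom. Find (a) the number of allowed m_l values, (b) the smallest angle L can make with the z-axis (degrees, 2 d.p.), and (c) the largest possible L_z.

For a k orbital, l = 7.
There are 2l+1 = 15 values of m_l.
cos θ_min = 7/√56, so θ_min ≈ 20.70°.
L_z,max = lℏ = 7ℏ.

15 values; θ_min ≈ 20.70°; L_z,max = 7ℏ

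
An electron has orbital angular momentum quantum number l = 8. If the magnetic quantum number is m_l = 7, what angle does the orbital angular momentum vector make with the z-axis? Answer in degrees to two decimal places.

θ ≈ 34.42°

|L| = ℏ√(l(l+1)) = 6√2 ℏ.
L_z = m_l ℏ = 7ℏ.
cos θ = L_z/|L| = 7/√72, so θ ≈ 34.42°.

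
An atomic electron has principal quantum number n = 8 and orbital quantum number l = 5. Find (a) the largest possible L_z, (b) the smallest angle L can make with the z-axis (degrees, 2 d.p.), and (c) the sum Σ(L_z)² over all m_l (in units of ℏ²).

L_z,max = lℏ = 5ℏ.
cos θ_min = 5/√30, so θ_min ≈ 24.09°.
Σ m_l² = 110, so Σ(L_z)² = 110 ℏ².

L_z,max = 5ℏ; θ_min ≈ 24.09°; Σ(L_z)² = 110 ℏ²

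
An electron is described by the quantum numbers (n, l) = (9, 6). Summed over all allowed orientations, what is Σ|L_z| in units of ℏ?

The allowed m_l values are -6, -5, -4, -3, -2, -1, 0, 1, 2, 3, 4, 5, 6.
Σ|m_l| = 2(1+2+…+6) = 42.

Σ|L_z| = 42 ℏ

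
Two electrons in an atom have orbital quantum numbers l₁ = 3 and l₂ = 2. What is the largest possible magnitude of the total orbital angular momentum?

Angular momentum addition gives L = |l₁ − l₂|, …, l₁ + l₂.
So L can be 1, 2, 3, 4, 5.
The largest magnitude corresponds to L = 5: |L_tot| = ℏ√(5·6) = √30 ℏ.

|L_tot|_max = √30 ℏ ≈ 5.477ℏ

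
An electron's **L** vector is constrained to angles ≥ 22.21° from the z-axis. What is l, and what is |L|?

cos²θ_min = l/(l+1) = 0.8571.
Thus l = 0.8571/(1 − 0.8571) ≈ 6.
Then |L| = ℏ√(6·7) = √42 ℏ.

l = 6, |L| = √42 ℏ ≈ 6.481ℏ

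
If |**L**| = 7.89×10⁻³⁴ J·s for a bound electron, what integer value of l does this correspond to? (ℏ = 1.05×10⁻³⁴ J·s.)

l = 7

Dividing by ℏ: |L|/ℏ ≈ 7.514.
l(l+1) ≈ 7.514² ≈ 56.46, so l = 7.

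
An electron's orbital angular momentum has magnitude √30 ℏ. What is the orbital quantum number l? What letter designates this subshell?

Since |L|² = l(l+1)ℏ², l(l+1) = 30.
l² + l − 30 = 0 ⇒ l = 5.

l = 5 (h orbital)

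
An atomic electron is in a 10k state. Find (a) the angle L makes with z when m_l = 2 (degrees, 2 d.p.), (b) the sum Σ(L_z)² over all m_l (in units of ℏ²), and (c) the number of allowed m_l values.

For 10k, l = 7.
For m_l = 2: cos θ = 2/√56, θ ≈ 74.50°.
Σ m_l² = 280, so Σ(L_z)² = 280 ℏ².
There are 2l+1 = 15 values of m_l.

θ(m_l=2) ≈ 74.50°; Σ(L_z)² = 280 ℏ²; 15 values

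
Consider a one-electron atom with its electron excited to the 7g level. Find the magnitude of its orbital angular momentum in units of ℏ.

The 7g level has l = 4.
|L| = ℏ√(l(l+1)) = ℏ√(4·5) = 2√5 ℏ

|L| = 2√5 ℏ ≈ 4.472ℏ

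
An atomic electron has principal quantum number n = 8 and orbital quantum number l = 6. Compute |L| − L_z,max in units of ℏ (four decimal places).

|L| = √42 ℏ ≈ 6.4807ℏ, while L_z,max = lℏ = 6ℏ.
The difference is (√42 − 6)ℏ ≈ 0.4807ℏ.

|L| − L_z,max ≈ 0.4807ℏ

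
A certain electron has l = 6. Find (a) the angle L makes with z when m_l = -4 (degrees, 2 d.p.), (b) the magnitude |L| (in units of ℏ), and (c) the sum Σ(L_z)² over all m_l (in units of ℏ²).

For m_l = -4: cos θ = -4/√42, θ ≈ 128.11°.
|L| = ℏ√(6·7) = √42 ℏ ≈ 6.481ℏ.
Σ m_l² = 182, so Σ(L_z)² = 182 ℏ².

θ(m_l=-4) ≈ 128.11°; |L| = √42 ℏ ≈ 6.481ℏ; Σ(L_z)² = 182 ℏ²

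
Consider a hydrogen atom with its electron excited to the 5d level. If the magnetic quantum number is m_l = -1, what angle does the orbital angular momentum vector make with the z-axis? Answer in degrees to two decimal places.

The 5d level has l = 2.
|L| = ℏ√(l(l+1)) = √6 ℏ.
L_z = m_l ℏ = −1ℏ.
cos θ = L_z/|L| = -1/√6, so θ ≈ 114.09°.

θ ≈ 114.09°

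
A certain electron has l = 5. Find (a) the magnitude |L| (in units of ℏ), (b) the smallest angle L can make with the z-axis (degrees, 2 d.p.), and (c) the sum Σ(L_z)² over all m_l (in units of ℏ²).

|L| = ℏ√(5·6) = √30 ℏ ≈ 5.477ℏ.
cos θ_min = 5/√30, so θ_min ≈ 24.09°.
Σ m_l² = 110, so Σ(L_z)² = 110 ℏ².

|L| = √30 ℏ ≈ 5.477ℏ; θ_min ≈ 24.09°; Σ(L_z)² = 110 ℏ²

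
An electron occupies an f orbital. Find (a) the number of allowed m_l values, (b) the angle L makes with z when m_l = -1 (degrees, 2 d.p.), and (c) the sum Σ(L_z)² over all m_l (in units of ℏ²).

For an f orbital, l = 3.
There are 2l+1 = 7 values of m_l.
For m_l = -1: cos θ = -1/√12, θ ≈ 106.78°.
Σ m_l² = 28, so Σ(L_z)² = 28 ℏ².

7 values; θ(m_l=-1) ≈ 106.78°; Σ(L_z)² = 28 ℏ²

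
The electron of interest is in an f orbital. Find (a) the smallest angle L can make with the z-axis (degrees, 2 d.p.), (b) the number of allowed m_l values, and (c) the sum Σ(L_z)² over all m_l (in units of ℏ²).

An f state has l = 3.
cos θ_min = 3/√12, so θ_min ≈ 30.00°.
There are 2l+1 = 7 values of m_l.
Σ m_l² = 28, so Σ(L_z)² = 28 ℏ².

θ_min ≈ 30.00°; 7 values; Σ(L_z)² = 28 ℏ²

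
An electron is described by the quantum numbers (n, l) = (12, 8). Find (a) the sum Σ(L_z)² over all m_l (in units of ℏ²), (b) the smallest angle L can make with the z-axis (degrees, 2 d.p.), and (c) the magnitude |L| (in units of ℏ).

Σ(L_z)² = 408 ℏ²; θ_min ≈ 19.47°; |L| = 6√2 ℏ ≈ 8.485ℏ

Σ m_l² = 408, so Σ(L_z)² = 408 ℏ².
cos θ_min = 8/√72, so θ_min ≈ 19.47°.
|L| = ℏ√(8·9) = 6√2 ℏ ≈ 8.485ℏ.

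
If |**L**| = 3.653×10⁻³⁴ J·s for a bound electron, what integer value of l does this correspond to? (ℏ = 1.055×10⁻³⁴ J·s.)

|L|/ℏ = (3.653×10⁻³⁴)/(1.055×10⁻³⁴) ≈ 3.463.
Set l(l+1) = 11.99; the integer solution is l = 3.

l = 3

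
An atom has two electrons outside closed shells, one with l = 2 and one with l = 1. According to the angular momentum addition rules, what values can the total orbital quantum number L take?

The total orbital quantum number L ranges from |l₁ − l₂| to l₁ + l₂ in integer steps.
So L can be 1, 2, 3.

L = 1, 2, 3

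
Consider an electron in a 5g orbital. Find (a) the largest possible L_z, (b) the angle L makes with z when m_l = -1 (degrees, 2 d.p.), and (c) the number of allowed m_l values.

L_z,max = 4ℏ; θ(m_l=-1) ≈ 102.92°; 9 values

The 5g subshell has l = 4.
L_z,max = lℏ = 4ℏ.
For m_l = -1: cos θ = -1/√20, θ ≈ 102.92°.
There are 2l+1 = 9 values of m_l.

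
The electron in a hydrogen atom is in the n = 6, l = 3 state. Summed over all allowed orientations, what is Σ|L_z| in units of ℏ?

Σ|L_z| = 12 ℏ

m_l runs from −3 to 3, i.e. {-3, -2, -1, 0, 1, 2, 3}.
Σ|m_l| = l(l+1) = 12.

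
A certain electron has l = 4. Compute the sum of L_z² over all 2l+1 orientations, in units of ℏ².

m_l runs from −4 to 4, i.e. {-4, -3, -2, -1, 0, 1, 2, 3, 4}.
Σ m_l² = 2·(1 + 4 + 9 + 16) = 60.

Σ(L_z)² = 60 ℏ²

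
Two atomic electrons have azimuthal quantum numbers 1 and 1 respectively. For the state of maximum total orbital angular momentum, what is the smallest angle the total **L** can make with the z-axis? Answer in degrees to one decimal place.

L runs from |1 − 1| = 0 to 1 + 1 = 2.
So L can be 0, 1, 2.
The maximum is L = 2, with |L_tot| = ℏ√(2·3) = √6 ℏ.
The minimum angle with z is arccos(2/√6) ≈ 35.3°.

θ_min ≈ 35.3°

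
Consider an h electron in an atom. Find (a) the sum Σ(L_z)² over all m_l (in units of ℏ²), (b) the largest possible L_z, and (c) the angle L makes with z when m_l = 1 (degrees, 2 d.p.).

H corresponds to l = 5.
Σ m_l² = 110, so Σ(L_z)² = 110 ℏ².
L_z,max = lℏ = 5ℏ.
For m_l = 1: cos θ = 1/√30, θ ≈ 79.48°.

Σ(L_z)² = 110 ℏ²; L_z,max = 5ℏ; θ(m_l=1) ≈ 79.48°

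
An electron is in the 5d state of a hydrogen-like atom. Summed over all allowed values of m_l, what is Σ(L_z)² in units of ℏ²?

5d means n = 5, l = 2.
The allowed m_l values are -2, -1, 0, 1, 2.
Σ m_l² = l(l+1)(2l+1)/3 = 2·3·5/3 = 10.

Σ(L_z)² = 10 ℏ²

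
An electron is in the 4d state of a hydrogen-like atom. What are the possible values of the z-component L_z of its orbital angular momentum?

4d means n = 4, l = 2.
L_z = m_l ℏ with m_l ranging from −l to +l in integer steps.
For l = 2: m_l ∈ {-2, -1, 0, 1, 2}.

L_z ∈ {−2ℏ, −ℏ, 0, ℏ, 2ℏ}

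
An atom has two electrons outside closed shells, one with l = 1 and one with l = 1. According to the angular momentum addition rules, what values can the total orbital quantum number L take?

L = 0, 1, 2

The total orbital quantum number L ranges from |l₁ − l₂| to l₁ + l₂ in integer steps.
Allowed values: L = 0, 1, 2.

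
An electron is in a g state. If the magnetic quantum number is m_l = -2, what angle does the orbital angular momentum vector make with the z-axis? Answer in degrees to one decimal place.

G corresponds to l = 4.
|L|² = l(l+1)ℏ² = 20ℏ², so |L| = 2√5 ℏ.
L_z = m_l ℏ = −2ℏ.
cos θ = L_z/|L| = -2/√20, so θ ≈ 116.6°.

θ ≈ 116.6°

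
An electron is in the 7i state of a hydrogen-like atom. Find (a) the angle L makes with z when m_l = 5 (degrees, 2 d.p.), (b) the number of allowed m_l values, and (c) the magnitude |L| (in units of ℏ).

θ(m_l=5) ≈ 39.51°; 13 values; |L| = √42 ℏ ≈ 6.481ℏ

For 7i, l = 6.
For m_l = 5: cos θ = 5/√42, θ ≈ 39.51°.
There are 2l+1 = 13 values of m_l.
|L| = ℏ√(6·7) = √42 ℏ ≈ 6.481ℏ.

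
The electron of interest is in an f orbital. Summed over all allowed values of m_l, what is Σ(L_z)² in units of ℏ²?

Σ(L_z)² = 28 ℏ²

For an f orbital, l = 3.
m_l ∈ {-3, -2, -1, 0, 1, 2, 3}.
Summing m² from −3 to 3: Σ m_l² = 28.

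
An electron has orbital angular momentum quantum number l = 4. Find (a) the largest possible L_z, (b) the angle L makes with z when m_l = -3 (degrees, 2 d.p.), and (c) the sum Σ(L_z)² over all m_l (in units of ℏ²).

L_z,max = lℏ = 4ℏ.
For m_l = -3: cos θ = -3/√20, θ ≈ 132.13°.
Σ m_l² = 60, so Σ(L_z)² = 60 ℏ².

L_z,max = 4ℏ; θ(m_l=-3) ≈ 132.13°; Σ(L_z)² = 60 ℏ²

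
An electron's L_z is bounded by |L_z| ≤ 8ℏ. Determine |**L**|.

L_z,max = lℏ, so l = 8.
Then |L| = ℏ√(8·9) = 6√2 ℏ.

|L| = 6√2 ℏ ≈ 8.485ℏ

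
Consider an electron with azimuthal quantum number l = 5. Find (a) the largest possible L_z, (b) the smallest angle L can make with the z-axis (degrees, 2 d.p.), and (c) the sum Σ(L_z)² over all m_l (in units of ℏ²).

L_z,max = lℏ = 5ℏ.
cos θ_min = 5/√30, so θ_min ≈ 24.09°.
Σ m_l² = 110, so Σ(L_z)² = 110 ℏ².

L_z,max = 5ℏ; θ_min ≈ 24.09°; Σ(L_z)² = 110 ℏ²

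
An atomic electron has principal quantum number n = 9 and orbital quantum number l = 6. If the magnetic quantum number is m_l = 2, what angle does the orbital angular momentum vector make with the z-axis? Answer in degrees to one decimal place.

θ ≈ 72.0°

|L| = √(l(l+1)) ℏ = √42 ℏ.
L_z = m_l ℏ = 2ℏ.
cos θ = L_z/|L| = 2/√42, so θ ≈ 72.0°.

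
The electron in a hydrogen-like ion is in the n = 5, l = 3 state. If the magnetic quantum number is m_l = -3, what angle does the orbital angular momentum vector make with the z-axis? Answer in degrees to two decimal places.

|L| = ℏ√(l(l+1)) = 2√3 ℏ.
L_z = m_l ℏ = −3ℏ.
cos θ = L_z/|L| = -3/√12, so θ ≈ 150.00°.

θ ≈ 150.00°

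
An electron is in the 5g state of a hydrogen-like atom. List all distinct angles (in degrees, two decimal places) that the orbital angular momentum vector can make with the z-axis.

θ ∈ {26.57°, 47.87°, 63.43°, 77.08°, 90.00°, 102.92°, 116.57°, 132.13°, 153.43°}

The 5g subshell has l = 4.
|L|² = l(l+1)ℏ² = 20ℏ², so |L| = 2√5 ℏ.
cos θ = m_l/√20 for each m_l ∈ {-4, -3, -2, -1, 0, 1, 2, 3, 4}.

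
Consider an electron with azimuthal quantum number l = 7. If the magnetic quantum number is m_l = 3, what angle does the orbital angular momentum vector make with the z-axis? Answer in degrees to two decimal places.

θ ≈ 66.37°

|L| = √(l(l+1)) ℏ = 2√14 ℏ.
L_z = m_l ℏ = 3ℏ.
cos θ = L_z/|L| = 3/√56, so θ ≈ 66.37°.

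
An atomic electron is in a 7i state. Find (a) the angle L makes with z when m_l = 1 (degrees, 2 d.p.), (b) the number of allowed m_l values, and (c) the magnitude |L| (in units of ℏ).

θ(m_l=1) ≈ 81.12°; 13 values; |L| = √42 ℏ ≈ 6.481ℏ

The 7i subshell has l = 6.
For m_l = 1: cos θ = 1/√42, θ ≈ 81.12°.
There are 2l+1 = 13 values of m_l.
|L| = ℏ√(6·7) = √42 ℏ ≈ 6.481ℏ.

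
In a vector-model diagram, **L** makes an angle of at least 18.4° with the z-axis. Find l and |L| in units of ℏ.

l = 9, |L| = 3√10 ℏ ≈ 9.487ℏ

cos²θ_min = l/(l+1) = 0.9004.
Solving: l = 9.
Then |L| = ℏ√(9·10) = 3√10 ℏ.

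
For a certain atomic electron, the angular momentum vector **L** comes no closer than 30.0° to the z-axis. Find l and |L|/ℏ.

cos²θ_min = l/(l+1) = 0.7500.
Thus l = 0.7500/(1 − 0.7500) ≈ 3.
Then |L| = ℏ√(3·4) = 2√3 ℏ.

l = 3, |L| = 2√3 ℏ ≈ 3.464ℏ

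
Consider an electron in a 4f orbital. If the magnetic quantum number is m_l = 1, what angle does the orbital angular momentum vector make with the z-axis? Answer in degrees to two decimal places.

For 4f, l = 3.
|L|² = l(l+1)ℏ² = 12ℏ², so |L| = 2√3 ℏ.
L_z = m_l ℏ = 1ℏ.
cos θ = L_z/|L| = 1/√12, so θ ≈ 73.22°.

θ ≈ 73.22°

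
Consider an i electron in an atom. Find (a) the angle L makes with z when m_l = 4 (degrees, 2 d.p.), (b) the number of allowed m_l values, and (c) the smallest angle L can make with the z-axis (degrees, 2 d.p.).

An i state has l = 6.
For m_l = 4: cos θ = 4/√42, θ ≈ 51.89°.
There are 2l+1 = 13 values of m_l.
cos θ_min = 6/√42, so θ_min ≈ 22.21°.

θ(m_l=4) ≈ 51.89°; 13 values; θ_min ≈ 22.21°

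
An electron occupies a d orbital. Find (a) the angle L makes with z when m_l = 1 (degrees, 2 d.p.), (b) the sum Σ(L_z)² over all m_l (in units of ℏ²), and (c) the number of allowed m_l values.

θ(m_l=1) ≈ 65.91°; Σ(L_z)² = 10 ℏ²; 5 values

For a d orbital, l = 2.
For m_l = 1: cos θ = 1/√6, θ ≈ 65.91°.
Σ m_l² = 10, so Σ(L_z)² = 10 ℏ².
There are 2l+1 = 5 values of m_l.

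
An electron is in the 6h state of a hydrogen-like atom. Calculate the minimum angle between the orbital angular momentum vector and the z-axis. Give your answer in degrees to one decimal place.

6h means n = 6, l = 5.
|L|² = l(l+1)ℏ² = 30ℏ², so |L| = √30 ℏ.
The smallest angle corresponds to the largest L_z, i.e. m_l = l = 5, giving L_z = 5ℏ.
cos θ_min = 5/√30, so θ_min ≈ 24.1°.

θ_min ≈ 24.1°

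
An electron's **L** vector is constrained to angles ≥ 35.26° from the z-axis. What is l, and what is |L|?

At minimum angle, m_l = l, so cos θ = l/√(l(l+1)); cos²θ = l/(l+1) = 0.6667.
Solving: l = 2.
Then |L| = ℏ√(2·3) = √6 ℏ.

l = 2, |L| = √6 ℏ ≈ 2.449ℏ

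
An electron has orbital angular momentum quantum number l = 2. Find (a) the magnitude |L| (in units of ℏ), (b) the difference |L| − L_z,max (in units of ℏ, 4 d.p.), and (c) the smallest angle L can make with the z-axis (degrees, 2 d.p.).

|L| = √6 ℏ ≈ 2.449ℏ; |L|−L_z,max ≈ 0.4495ℏ; θ_min ≈ 35.26°

|L| = ℏ√(2·3) = √6 ℏ ≈ 2.449ℏ.
|L| − L_z,max = (√6 − 2)ℏ ≈ 0.4495ℏ.
cos θ_min = 2/√6, so θ_min ≈ 35.26°.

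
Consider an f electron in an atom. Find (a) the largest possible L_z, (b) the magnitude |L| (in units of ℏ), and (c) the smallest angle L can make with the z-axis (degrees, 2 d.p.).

F corresponds to l = 3.
L_z,max = lℏ = 3ℏ.
|L| = ℏ√(3·4) = 2√3 ℏ ≈ 3.464ℏ.
cos θ_min = 3/√12, so θ_min ≈ 30.00°.

L_z,max = 3ℏ; |L| = 2√3 ℏ ≈ 3.464ℏ; θ_min ≈ 30.00°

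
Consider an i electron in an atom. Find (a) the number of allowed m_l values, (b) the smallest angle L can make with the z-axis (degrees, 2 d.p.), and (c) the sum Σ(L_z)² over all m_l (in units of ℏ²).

I corresponds to l = 6.
There are 2l+1 = 13 values of m_l.
cos θ_min = 6/√42, so θ_min ≈ 22.21°.
Σ m_l² = 182, so Σ(L_z)² = 182 ℏ².

13 values; θ_min ≈ 22.21°; Σ(L_z)² = 182 ℏ²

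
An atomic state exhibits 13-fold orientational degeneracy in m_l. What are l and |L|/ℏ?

13 = 2l + 1, so l = (13−1)/2 = 6.
Then |L| = √(l(l+1)) ℏ = √42 ℏ.

l = 6, |L| = √42 ℏ ≈ 6.481ℏ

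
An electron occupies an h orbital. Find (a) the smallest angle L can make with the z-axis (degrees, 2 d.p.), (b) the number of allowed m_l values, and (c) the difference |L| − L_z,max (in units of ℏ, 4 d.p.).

θ_min ≈ 24.09°; 11 values; |L|−L_z,max ≈ 0.4772ℏ

The letter h corresponds to l = 5.
cos θ_min = 5/√30, so θ_min ≈ 24.09°.
There are 2l+1 = 11 values of m_l.
|L| − L_z,max = (√30 − 5)ℏ ≈ 0.4772ℏ.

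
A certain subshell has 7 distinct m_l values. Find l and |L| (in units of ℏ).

l = 3, |L| = 2√3 ℏ ≈ 3.464ℏ

2l + 1 = 7 ⇒ l = 3.
|L| = ℏ√(l(l+1)) = ℏ√(3·4) = 2√3 ℏ.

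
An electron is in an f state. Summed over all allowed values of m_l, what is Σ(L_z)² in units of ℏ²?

Σ(L_z)² = 28 ℏ²

The letter f corresponds to l = 3.
m_l ∈ {-3, -2, -1, 0, 1, 2, 3}.
Σ m_l² = 2·(1 + 4 + 9) = 28.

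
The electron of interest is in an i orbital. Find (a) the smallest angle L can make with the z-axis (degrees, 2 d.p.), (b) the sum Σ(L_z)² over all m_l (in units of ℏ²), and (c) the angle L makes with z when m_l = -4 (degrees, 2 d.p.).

θ_min ≈ 22.21°; Σ(L_z)² = 182 ℏ²; θ(m_l=-4) ≈ 128.11°

The letter i corresponds to l = 6.
cos θ_min = 6/√42, so θ_min ≈ 22.21°.
Σ m_l² = 182, so Σ(L_z)² = 182 ℏ².
For m_l = -4: cos θ = -4/√42, θ ≈ 128.11°.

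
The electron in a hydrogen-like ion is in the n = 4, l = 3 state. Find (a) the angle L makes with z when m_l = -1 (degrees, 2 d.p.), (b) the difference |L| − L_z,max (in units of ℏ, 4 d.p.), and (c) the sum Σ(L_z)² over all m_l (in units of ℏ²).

For m_l = -1: cos θ = -1/√12, θ ≈ 106.78°.
|L| − L_z,max = (2√3 − 3)ℏ ≈ 0.4641ℏ.
Σ m_l² = 28, so Σ(L_z)² = 28 ℏ².

θ(m_l=-1) ≈ 106.78°; |L|−L_z,max ≈ 0.4641ℏ; Σ(L_z)² = 28 ℏ²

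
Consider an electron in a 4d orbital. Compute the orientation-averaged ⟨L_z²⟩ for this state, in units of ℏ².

The 4d subshell has l = 2.
m_l runs from −2 to 2, i.e. {-2, -1, 0, 1, 2}.
⟨L_z²⟩ = ℏ²·(Σ m_l²)/(2l+1) = ℏ²·10/5 = 2ℏ².

⟨L_z²⟩ = 2 ℏ²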